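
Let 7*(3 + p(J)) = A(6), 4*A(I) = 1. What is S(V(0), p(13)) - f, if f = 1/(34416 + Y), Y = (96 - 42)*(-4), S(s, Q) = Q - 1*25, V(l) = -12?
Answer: -6694657/239400 ≈ -27.964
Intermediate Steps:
A(I) = 1/4 (A(I) = (1/4)*1 = 1/4)
p(J) = -83/28 (p(J) = -3 + (1/7)*(1/4) = -3 + 1/28 = -83/28)
S(s, Q) = -25 + Q (S(s, Q) = Q - 25 = -25 + Q)
Y = -216 (Y = 54*(-4) = -216)
f = 1/34200 (f = 1/(34416 - 216) = 1/34200 ≈ 2.9240e-5)
S(V(0), p(13)) - f = (-25 - 83/28) - 1*1/34200 = -783/28 - 1/34200 = -6694657/239400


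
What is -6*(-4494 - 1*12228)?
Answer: 100332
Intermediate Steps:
-6*(-4494 - 1*12228) = -6*(-4494 - 12228) = -6*(-16722) = 100332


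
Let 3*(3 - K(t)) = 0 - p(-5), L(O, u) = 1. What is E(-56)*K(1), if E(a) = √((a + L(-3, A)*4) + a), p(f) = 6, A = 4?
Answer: 30*I*√3 ≈ 51.962*I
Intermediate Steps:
K(t) = 5 (K(t) = 3 - (0 - 1*6)/3 = 3 - (0 - 6)/3 = 3 - ⅓*(-6) = 3 + 2 = 5)
E(a) = √(4 + 2*a) (E(a) = √((a + 1*4) + a) = √((a + 4) + a) = √((4 + a) + a) = √(4 + 2*a))
E(-56)*K(1) = √(4 + 2*(-56))*5 = √(4 - 112)*5 = √(-108)*5 = (6*I*√3)*5 = 30*I*√3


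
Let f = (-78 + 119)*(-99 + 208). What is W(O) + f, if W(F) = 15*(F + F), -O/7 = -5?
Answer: 5519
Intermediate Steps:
O = 35 (O = -7*(-5) = 35)
W(F) = 30*F (W(F) = 15*(2*F) = 30*F)
f = 4469 (f = 41*109 = 4469)
W(O) + f = 30*35 + 4469 = 1050 + 4469 = 5519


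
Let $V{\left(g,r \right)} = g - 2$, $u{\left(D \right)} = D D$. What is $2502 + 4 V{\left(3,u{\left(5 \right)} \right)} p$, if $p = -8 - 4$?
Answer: $2454$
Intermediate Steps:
$u{\left(D \right)} = D^{2}$
$V{\left(g,r \right)} = -2 + g$ ($V{\left(g,r \right)} = g - 2 = -2 + g$)
$p = -12$
$2502 + 4 V{\left(3,u{\left(5 \right)} \right)} p = 2502 + 4 \left(-2 + 3\right) \left(-12\right) = 2502 + 4 \cdot 1 \left(-12\right) = 2502 + 4 \left(-12\right) = 2502 - 48 = 2454$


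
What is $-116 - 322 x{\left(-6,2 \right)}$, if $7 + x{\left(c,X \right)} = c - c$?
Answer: $2138$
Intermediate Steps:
$x{\left(c,X \right)} = -7$ ($x{\left(c,X \right)} = -7 + \left(c - c\right) = -7 + 0 = -7$)
$-116 - 322 x{\left(-6,2 \right)} = -116 - -2254 = -116 + 2254 = 2138$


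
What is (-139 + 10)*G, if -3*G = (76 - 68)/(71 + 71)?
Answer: 172/71 ≈ 2.4225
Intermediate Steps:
G = -4/213 (G = -(76 - 68)/(3*(71 + 71)) = -8/(3*142) = -⅓*4/71 = -4/213 ≈ -0.018779)
(-139 + 10)*G = (-139 + 10)*(-4/213) = -129*(-4/213) = 172/71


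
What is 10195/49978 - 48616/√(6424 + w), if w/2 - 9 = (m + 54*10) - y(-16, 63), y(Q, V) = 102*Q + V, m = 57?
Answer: 10195/49978 - 24308*√10774/5387 ≈ -468.17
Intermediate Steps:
y(Q, V) = V + 102*Q
w = 4350 (w = 18 + 2*((57 + 54*10) - (63 + 102*(-16))) = 18 + 2*((57 + 540) - (63 - 1632)) = 18 + 2*(597 - 1*(-1569)) = 18 + 2*(597 + 1569) = 18 + 2*2166 = 18 + 4332 = 4350)
10195/49978 - 48616/√(6424 + w) = 10195/49978 - 48616/√(6424 + 4350) = 10195*(1/49978) - 48616*√10774/10774 = 10195/49978 - 24308*√10774/5387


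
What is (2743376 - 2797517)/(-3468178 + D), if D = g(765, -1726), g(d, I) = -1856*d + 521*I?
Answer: 18047/1929088 ≈ 0.0093552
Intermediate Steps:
D = -2319086 (D = -1856*765 + 521*(-1726) = -1419840 - 899246 = -2319086)
(2743376 - 2797517)/(-3468178 + D) = (2743376 - 2797517)/(-3468178 - 2319086) = -54141/(-5787264) = -54141*(-1/5787264) = 18047/1929088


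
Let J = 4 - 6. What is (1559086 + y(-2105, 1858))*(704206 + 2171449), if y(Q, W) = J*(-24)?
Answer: 4483531482770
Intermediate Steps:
J = -2
y(Q, W) = 48 (y(Q, W) = -2*(-24) = 48)
(1559086 + y(-2105, 1858))*(704206 + 2171449) = (1559086 + 48)*(704206 + 2171449) = 1559134*2875655 = 4483531482770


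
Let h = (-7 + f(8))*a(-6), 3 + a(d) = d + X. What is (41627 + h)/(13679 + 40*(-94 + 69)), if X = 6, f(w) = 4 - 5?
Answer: 41651/12679 ≈ 3.2850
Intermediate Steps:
f(w) = -1
a(d) = 3 + d (a(d) = -3 + (d + 6) = -3 + (6 + d) = 3 + d)
h = 24 (h = (-7 - 1)*(3 - 6) = -8*(-3) = 24)
(41627 + h)/(13679 + 40*(-94 + 69)) = (41627 + 24)/(13679 + 40*(-94 + 69)) = 41651/(13679 + 40*(-25)) = 41651/(13679 - 1000) = 41651/12679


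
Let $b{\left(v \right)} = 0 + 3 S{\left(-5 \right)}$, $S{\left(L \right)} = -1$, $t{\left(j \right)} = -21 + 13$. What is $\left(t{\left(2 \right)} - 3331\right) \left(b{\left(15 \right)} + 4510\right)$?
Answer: $-15048873$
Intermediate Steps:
$t{\left(j \right)} = -8$
$b{\left(v \right)} = -3$ ($b{\left(v \right)} = 0 + 3 \left(-1\right) = 0 - 3 = -3$)
$\left(t{\left(2 \right)} - 3331\right) \left(b{\left(15 \right)} + 4510\right) = \left(-8 - 3331\right) \left(-3 + 4510\right) = \left(-3339\right) 4507 = -15048873$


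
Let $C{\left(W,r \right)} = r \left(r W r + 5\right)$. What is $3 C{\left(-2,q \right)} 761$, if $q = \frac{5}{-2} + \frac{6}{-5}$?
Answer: $\frac{94523049}{500} \approx 1.8905 \cdot 10^{5}$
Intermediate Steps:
$q = - \frac{37}{10}$ ($q = 5 \left(- \frac{1}{2}\right) + 6 \left(- \frac{1}{5}\right) = - \frac{5}{2} - \frac{6}{5} = - \frac{37}{10} \approx -3.7$)
$C{\left(W,r \right)} = r \left(5 + W r^{2}\right)$ ($C{\left(W,r \right)} = r \left(W r r + 5\right) = r \left(W r^{2} + 5\right) = r \left(5 + W r^{2}\right)$)
$3 C{\left(-2,q \right)} 761 = 3 \left(- \frac{37 \left(5 - 2 \left(- \frac{37}{10}\right)^{2}\right)}{10}\right) 761 = 3 \left(- \frac{37 \left(5 - \frac{1369}{50}\right)}{10}\right) 761 = 3 \left(\left(- \frac{37}{10}\right) \left(- \frac{1119}{50}\right)\right) 761 = 3 \cdot \frac{41403}{500} \cdot 761 = \frac{124209}{500} \cdot 761 = \frac{94523049}{500}$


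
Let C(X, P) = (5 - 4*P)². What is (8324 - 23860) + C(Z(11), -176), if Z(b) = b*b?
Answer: 487145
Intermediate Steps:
Z(b) = b²
(8324 - 23860) + C(Z(11), -176) = (8324 - 23860) + (-5 + 4*(-176))² = -15536 + (-5 - 704)² = -15536 + (-709)² = -15536 + 502681 = 487145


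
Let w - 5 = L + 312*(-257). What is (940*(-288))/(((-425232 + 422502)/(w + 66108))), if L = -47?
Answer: -9800064/7 ≈ -1.4000e+6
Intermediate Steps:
w = -80226 (w = 5 + (-47 + 312*(-257)) = 5 + (-47 - 80184) = 5 - 80231 = -80226)
(940*(-288))/(((-425232 + 422502)/(w + 66108))) = (940*(-288))/(((-425232 + 422502)/(-80226 + 66108))) = -270720/((-2730/(-14118))) = -270720/((-2730*(-1/14118))) = -270720/35/181 = -270720*181/35 = -9800064/7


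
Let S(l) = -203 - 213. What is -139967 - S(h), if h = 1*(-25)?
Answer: -139551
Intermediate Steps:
h = -25
S(l) = -416
-139967 - S(h) = -139967 - 1*(-416) = -139967 + 416 = -139551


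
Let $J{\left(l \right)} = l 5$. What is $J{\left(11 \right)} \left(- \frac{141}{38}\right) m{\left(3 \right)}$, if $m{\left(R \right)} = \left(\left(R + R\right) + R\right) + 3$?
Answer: $- \frac{46530}{19} \approx -2448.9$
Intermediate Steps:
$m{\left(R \right)} = 3 + 3 R$ ($m{\left(R \right)} = \left(2 R + R\right) + 3 = 3 R + 3 = 3 + 3 R$)
$J{\left(l \right)} = 5 l$
$J{\left(11 \right)} \left(- \frac{141}{38}\right) m{\left(3 \right)} = 5 \cdot 11 \left(- \frac{141}{38}\right) \left(3 + 3 \cdot 3\right) = 55 \left(\left(-141\right) \frac{1}{38}\right) \left(3 + 9\right) = 55 \left(- \frac{141}{38}\right) 12 = \left(- \frac{7755}{38}\right) 12 = - \frac{46530}{19}$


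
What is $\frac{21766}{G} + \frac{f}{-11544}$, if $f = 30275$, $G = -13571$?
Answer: $- \frac{662128729}{156663624} \approx -4.2264$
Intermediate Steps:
$\frac{21766}{G} + \frac{f}{-11544} = \frac{21766}{-13571} + \frac{30275}{-11544} = 21766 \left(- \frac{1}{13571}\right) + 30275 \left(- \frac{1}{11544}\right) = - \frac{21766}{13571} - \frac{30275}{11544} = - \frac{662128729}{156663624}$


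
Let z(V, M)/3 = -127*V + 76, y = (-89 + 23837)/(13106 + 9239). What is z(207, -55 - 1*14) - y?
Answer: -1757212203/22345 ≈ -78640.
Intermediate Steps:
y = 23748/22345 ≈ 1.0628
z(V, M) = 228 - 381*V (z(V, M) = 3*(-127*V + 76) = 3*(76 - 127*V) = 228 - 381*V)
z(207, -55 - 1*14) - y = (228 - 381*207) - 1*23748/22345 = (228 - 78867) - 23748/22345 = -78639 - 23748/22345 = -1757212203/22345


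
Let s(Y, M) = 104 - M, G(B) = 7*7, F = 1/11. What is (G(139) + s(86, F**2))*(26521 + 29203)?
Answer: 1031562688/121 ≈ 8.5253e+6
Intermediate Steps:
F = 1/11 ≈ 0.090909
G(B) = 49
(G(139) + s(86, F**2))*(26521 + 29203) = (49 + (104 - (1/11)**2))*(26521 + 29203) = (49 + (104 - 1*1/121))*55724 = (49 + (104 - 1/121))*55724 = (49 + 12583/121)*55724 = (18512/121)*55724 = 1031562688/121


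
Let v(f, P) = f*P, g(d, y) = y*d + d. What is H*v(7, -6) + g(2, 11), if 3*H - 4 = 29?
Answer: -438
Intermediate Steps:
H = 11 (H = 4/3 + (⅓)*29 = 4/3 + 29/3 = 11)
g(d, y) = d + d*y (g(d, y) = d*y + d = d + d*y)
v(f, P) = P*f
H*v(7, -6) + g(2, 11) = 11*(-6*7) + 2*(1 + 11) = 11*(-42) + 2*12 = -462 + 24 = -438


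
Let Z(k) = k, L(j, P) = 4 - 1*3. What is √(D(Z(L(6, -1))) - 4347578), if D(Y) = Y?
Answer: I*√4347577 ≈ 2085.1*I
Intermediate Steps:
L(j, P) = 1 (L(j, P) = 4 - 3 = 1)
√(D(Z(L(6, -1))) - 4347578) = √(1 - 4347578) = √(-4347577) = I*√4347577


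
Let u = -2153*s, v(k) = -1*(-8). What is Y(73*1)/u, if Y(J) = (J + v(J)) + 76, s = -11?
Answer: 157/23683 ≈ 0.0066292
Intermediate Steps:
v(k) = 8
Y(J) = 84 + J (Y(J) = (J + 8) + 76 = (8 + J) + 76 = 84 + J)
u = 23683 (u = -2153*(-11) = 23683)
Y(73*1)/u = (84 + 73*1)/23683 = (84 + 73)*(1/23683) = 157*(1/23683) = 157/23683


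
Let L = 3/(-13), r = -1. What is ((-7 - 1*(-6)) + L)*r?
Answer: 16/13 ≈ 1.2308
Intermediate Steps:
L = -3/13 (L = 3*(-1/13) = -3/13 ≈ -0.23077)
((-7 - 1*(-6)) + L)*r = ((-7 - 1*(-6)) - 3/13)*(-1) = ((-7 + 6) - 3/13)*(-1) = (-1 - 3/13)*(-1) = -16/13*(-1) = 16/13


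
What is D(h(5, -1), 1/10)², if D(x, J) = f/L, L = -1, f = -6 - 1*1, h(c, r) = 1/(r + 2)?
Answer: 49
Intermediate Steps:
h(c, r) = 1/(2 + r)
f = -7 (f = -6 - 1 = -7)
D(x, J) = 7 (D(x, J) = -7/(-1) = -7*(-1) = 7)
D(h(5, -1), 1/10)² = 7² = 49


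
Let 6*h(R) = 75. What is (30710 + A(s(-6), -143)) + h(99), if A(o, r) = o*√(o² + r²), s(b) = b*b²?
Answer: 61445/2 - 216*√67105 ≈ -25232.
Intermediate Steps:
h(R) = 25/2 (h(R) = (⅙)*75 = 25/2)
s(b) = b³
(30710 + A(s(-6), -143)) + h(99) = (30710 + (-6)³*√(((-6)³)² + (-143)²)) + 25/2 = (30710 - 216*√((-216)² + 20449)) + 25/2 = (30710 - 216*√(46656 + 20449)) + 25/2 = (30710 - 216*√67105) + 25/2 = 61445/2 - 216*√67105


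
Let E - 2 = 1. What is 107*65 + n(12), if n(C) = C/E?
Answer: 6959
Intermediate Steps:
E = 3 (E = 2 + 1 = 3)
n(C) = C/3
107*65 + n(12) = 107*65 + (⅓)*12 = 6955 + 4 = 6959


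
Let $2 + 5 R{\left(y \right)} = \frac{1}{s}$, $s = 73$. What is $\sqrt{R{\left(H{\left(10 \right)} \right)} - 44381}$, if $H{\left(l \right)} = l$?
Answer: $\frac{i \sqrt{236508466}}{73} \approx 210.67 i$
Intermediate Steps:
$R{\left(y \right)} = - \frac{29}{73}$ ($R{\left(y \right)} = - \frac{2}{5} + \frac{1}{5 \cdot 73} = - \frac{2}{5} + \frac{1}{5} \cdot \frac{1}{73} = - \frac{2}{5} + \frac{1}{365} = - \frac{29}{73}$)
$\sqrt{R{\left(H{\left(10 \right)} \right)} - 44381} = \sqrt{- \frac{29}{73} - 44381} = \sqrt{- \frac{3239842}{73}} = \frac{i \sqrt{236508466}}{73}$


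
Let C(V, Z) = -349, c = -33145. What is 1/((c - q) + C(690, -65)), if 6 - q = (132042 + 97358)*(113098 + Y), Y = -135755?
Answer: -1/5197549300 ≈ -1.9240e-10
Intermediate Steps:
q = 5197515806 (q = 6 - (132042 + 97358)*(113098 - 135755) = 6 - 229400*(-22657) = 6 - 1*(-5197515800) = 6 + 5197515800 = 5197515806)
1/((c - q) + C(690, -65)) = 1/((-33145 - 1*5197515806) - 349) = 1/((-33145 - 5197515806) - 349) = 1/(-5197548951 - 349) = 1/(-5197549300) = -1/5197549300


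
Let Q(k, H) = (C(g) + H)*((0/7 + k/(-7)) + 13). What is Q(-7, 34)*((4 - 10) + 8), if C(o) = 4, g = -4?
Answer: 1064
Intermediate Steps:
Q(k, H) = (4 + H)*(13 - k/7) (Q(k, H) = (4 + H)*((0/7 + k/(-7)) + 13) = (4 + H)*((0*(⅐) + k*(-⅐)) + 13) = (4 + H)*((0 - k/7) + 13) = (4 + H)*(-k/7 + 13) = (4 + H)*(13 - k/7))
Q(-7, 34)*((4 - 10) + 8) = (52 + 13*34 - 4/7*(-7) - ⅐*34*(-7))*((4 - 10) + 8) = (52 + 442 + 4 + 34)*(-6 + 8) = 532*2 = 1064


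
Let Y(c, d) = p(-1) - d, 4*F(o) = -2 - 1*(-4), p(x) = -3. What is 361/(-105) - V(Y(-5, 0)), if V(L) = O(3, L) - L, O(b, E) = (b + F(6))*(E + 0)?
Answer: 853/210 ≈ 4.0619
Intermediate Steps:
F(o) = ½ (F(o) = (-2 - 1*(-4))/4 = (-2 + 4)/4 = (¼)*2 = ½)
O(b, E) = E*(½ + b) (O(b, E) = (b + ½)*(E + 0) = (½ + b)*E = E*(½ + b))
Y(c, d) = -3 - d
V(L) = 5*L/2 (V(L) = L*(½ + 3) - L = L*(7/2) - L = 7*L/2 - L = 5*L/2)
361/(-105) - V(Y(-5, 0)) = 361/(-105) - 5*(-3 - 1*0)/2 = 361*(-1/105) - 5*(-3 + 0)/2 = -361/105 - 5*(-3)/2 = -361/105 - 1*(-15/2) = -361/105 + 15/2 = 853/210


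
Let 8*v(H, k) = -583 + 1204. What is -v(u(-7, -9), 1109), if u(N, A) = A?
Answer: -621/8 ≈ -77.625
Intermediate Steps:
v(H, k) = 621/8 (v(H, k) = (-583 + 1204)/8 = (⅛)*621 = 621/8)
-v(u(-7, -9), 1109) = -1*621/8 = -621/8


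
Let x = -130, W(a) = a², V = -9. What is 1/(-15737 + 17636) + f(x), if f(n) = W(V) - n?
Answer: 400690/1899 ≈ 211.00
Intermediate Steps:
f(n) = 81 - n (f(n) = (-9)² - n = 81 - n)
1/(-15737 + 17636) + f(x) = 1/(-15737 + 17636) + (81 - 1*(-130)) = 1/1899 + (81 + 130) = 1/1899 + 211 = 400690/1899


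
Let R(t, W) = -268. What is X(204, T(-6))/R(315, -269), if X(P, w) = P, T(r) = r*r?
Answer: -51/67 ≈ -0.76119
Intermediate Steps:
T(r) = r²
X(204, T(-6))/R(315, -269) = 204/(-268) = 204*(-1/268) = -51/67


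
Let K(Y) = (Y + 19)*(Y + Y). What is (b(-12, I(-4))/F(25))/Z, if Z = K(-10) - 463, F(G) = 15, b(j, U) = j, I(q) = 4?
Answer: 4/3215 ≈ 0.0012442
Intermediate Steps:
K(Y) = 2*Y*(19 + Y) (K(Y) = (19 + Y)*(2*Y) = 2*Y*(19 + Y))
Z = -643 (Z = 2*(-10)*(19 - 10) - 463 = 2*(-10)*9 - 463 = -180 - 463 = -643)
(b(-12, I(-4))/F(25))/Z = -12/15/(-643) = -12*1/15*(-1/643) = -4/5*(-1/643) = 4/3215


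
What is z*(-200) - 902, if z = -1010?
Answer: 201098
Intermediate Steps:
z*(-200) - 902 = -1010*(-200) - 902 = 202000 - 902 = 201098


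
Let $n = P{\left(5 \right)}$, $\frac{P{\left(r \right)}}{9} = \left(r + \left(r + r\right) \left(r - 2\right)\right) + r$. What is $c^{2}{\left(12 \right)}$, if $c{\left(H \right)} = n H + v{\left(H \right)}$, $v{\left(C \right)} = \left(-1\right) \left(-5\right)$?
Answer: $18705625$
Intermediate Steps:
$P{\left(r \right)} = 18 r + 18 r \left(-2 + r\right)$ ($P{\left(r \right)} = 9 \left(\left(r + \left(r + r\right) \left(r - 2\right)\right) + r\right) = 9 \left(\left(r + 2 r \left(-2 + r\right)\right) + r\right) = 9 \left(2 r + 2 r \left(-2 + r\right)\right) = 18 r + 18 r \left(-2 + r\right)$)
$v{\left(C \right)} = 5$
$n = 360$ ($n = 18 \cdot 5 \left(-1 + 5\right) = 18 \cdot 5 \cdot 4 = 360$)
$c{\left(H \right)} = 5 + 360 H$ ($c{\left(H \right)} = 360 H + 5 = 5 + 360 H$)
$c^{2}{\left(12 \right)} = \left(5 + 360 \cdot 12\right)^{2} = \left(5 + 4320\right)^{2} = 4325^{2} = 18705625$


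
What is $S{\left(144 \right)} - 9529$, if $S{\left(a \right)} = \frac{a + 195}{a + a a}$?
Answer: $- \frac{66321727}{6960} \approx -9529.0$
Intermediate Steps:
$S{\left(a \right)} = \frac{195 + a}{a + a^{2}}$
$S{\left(144 \right)} - 9529 = \frac{195 + 144}{144 \left(1 + 144\right)} - 9529 = \frac{1}{144} \cdot \frac{1}{145} \cdot 339 - 9529 = \frac{113}{6960} - 9529 = - \frac{66321727}{6960}$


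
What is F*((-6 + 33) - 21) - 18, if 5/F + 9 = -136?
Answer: -528/29 ≈ -18.207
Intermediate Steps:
F = -1/29 (F = 5/(-9 - 136) = 5/(-145) = 5*(-1/145) = -1/29 ≈ -0.034483)
F*((-6 + 33) - 21) - 18 = -((-6 + 33) - 21)/29 - 18 = -(27 - 21)/29 - 18 = -1/29*6 - 18 = -6/29 - 18 = -528/29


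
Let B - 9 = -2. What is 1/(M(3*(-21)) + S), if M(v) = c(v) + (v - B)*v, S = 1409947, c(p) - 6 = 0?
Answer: 1/1414363 ≈ 7.0703e-7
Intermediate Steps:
c(p) = 6 (c(p) = 6 + 0 = 6)
B = 7 (B = 9 - 2 = 7)
M(v) = 6 + v*(-7 + v) (M(v) = 6 + (v - 1*7)*v = 6 + (v - 7)*v = 6 + (-7 + v)*v = 6 + v*(-7 + v))
1/(M(3*(-21)) + S) = 1/((6 + (3*(-21))² - 21*(-21)) + 1409947) = 1/((6 + (-63)² - 7*(-63)) + 1409947) = 1/((6 + 3969 + 441) + 1409947) = 1/(4416 + 1409947) = 1/1414363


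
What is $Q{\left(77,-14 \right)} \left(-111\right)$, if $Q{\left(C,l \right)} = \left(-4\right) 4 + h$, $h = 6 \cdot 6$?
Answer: $-2220$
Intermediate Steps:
$h = 36$
$Q{\left(C,l \right)} = 20$ ($Q{\left(C,l \right)} = \left(-4\right) 4 + 36 = -16 + 36 = 20$)
$Q{\left(77,-14 \right)} \left(-111\right) = 20 \left(-111\right) = -2220$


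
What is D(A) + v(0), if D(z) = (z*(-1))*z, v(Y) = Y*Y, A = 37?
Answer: -1369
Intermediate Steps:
v(Y) = Y**2
D(z) = -z**2 (D(z) = (-z)*z = -z**2)
D(A) + v(0) = -1*37**2 + 0**2 = -1*1369 + 0 = -1369 + 0 = -1369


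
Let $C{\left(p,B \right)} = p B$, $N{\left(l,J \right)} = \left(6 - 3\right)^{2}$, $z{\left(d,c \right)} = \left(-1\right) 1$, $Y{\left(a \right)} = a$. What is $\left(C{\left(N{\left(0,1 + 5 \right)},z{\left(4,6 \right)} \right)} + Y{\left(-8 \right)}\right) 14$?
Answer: $-238$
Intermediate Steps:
$z{\left(d,c \right)} = -1$
$N{\left(l,J \right)} = 9$ ($N{\left(l,J \right)} = 3^{2} = 9$)
$C{\left(p,B \right)} = B p$
$\left(C{\left(N{\left(0,1 + 5 \right)},z{\left(4,6 \right)} \right)} + Y{\left(-8 \right)}\right) 14 = \left(\left(-1\right) 9 - 8\right) 14 = \left(-9 - 8\right) 14 = \left(-17\right) 14 = -238$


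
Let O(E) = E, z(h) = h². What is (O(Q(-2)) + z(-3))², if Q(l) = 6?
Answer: 225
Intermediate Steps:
(O(Q(-2)) + z(-3))² = (6 + (-3)²)² = (6 + 9)² = 15² = 225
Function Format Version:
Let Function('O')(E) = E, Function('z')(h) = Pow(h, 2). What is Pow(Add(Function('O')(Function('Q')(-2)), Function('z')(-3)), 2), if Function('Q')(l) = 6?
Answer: 225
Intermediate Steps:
Pow(Add(Function('O')(Function('Q')(-2)), Function('z')(-3)), 2) = Pow(Add(6, Pow(-3, 2)), 2) = Pow(Add(6, 9), 2) = Pow(15, 2) = 225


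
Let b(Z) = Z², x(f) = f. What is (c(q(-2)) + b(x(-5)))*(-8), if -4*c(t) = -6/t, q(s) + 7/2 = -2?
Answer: -2176/11 ≈ -197.82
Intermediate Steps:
q(s) = -11/2 (q(s) = -7/2 - 2 = -11/2)
c(t) = 3/(2*t) (c(t) = -(-3)/(2*t) = 3/(2*t))
(c(q(-2)) + b(x(-5)))*(-8) = (3/(2*(-11/2)) + (-5)²)*(-8) = ((3/2)*(-2/11) + 25)*(-8) = (-3/11 + 25)*(-8) = (272/11)*(-8) = -2176/11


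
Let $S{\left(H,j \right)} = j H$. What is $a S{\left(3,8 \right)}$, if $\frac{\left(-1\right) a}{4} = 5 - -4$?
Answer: $-864$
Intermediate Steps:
$S{\left(H,j \right)} = H j$
$a = -36$ ($a = - 4 \left(5 - -4\right) = - 4 \left(5 + 4\right) = \left(-4\right) 9 = -36$)
$a S{\left(3,8 \right)} = - 36 \cdot 3 \cdot 8 = \left(-36\right) 24 = -864$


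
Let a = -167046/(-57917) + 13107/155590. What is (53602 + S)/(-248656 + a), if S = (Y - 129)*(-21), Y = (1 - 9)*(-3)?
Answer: -502893955616210/2240688562390421 ≈ -0.22444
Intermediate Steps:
a = 26749805259/9011306030 (a = -167046*(-1/57917) + 13107*(1/155590) = 167046/57917 + 13107/155590 = 26749805259/9011306030 ≈ 2.9685)
Y = 24 (Y = -8*(-3) = 24)
S = 2205 (S = (24 - 129)*(-21) = -105*(-21) = 2205)
(53602 + S)/(-248656 + a) = (53602 + 2205)/(-248656 + 26749805259/9011306030) = 55807/(-2240688562390421/9011306030) = 55807*(-9011306030/2240688562390421) = -502893955616210/2240688562390421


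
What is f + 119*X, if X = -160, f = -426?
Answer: -19466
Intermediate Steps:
f + 119*X = -426 + 119*(-160) = -426 - 19040 = -19466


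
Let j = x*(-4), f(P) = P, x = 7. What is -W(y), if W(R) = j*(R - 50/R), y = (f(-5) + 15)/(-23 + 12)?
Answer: 16660/11 ≈ 1514.5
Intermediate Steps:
j = -28 (j = 7*(-4) = -28)
y = -10/11 (y = (-5 + 15)/(-23 + 12) = 10/(-11) = 10*(-1/11) = -10/11 ≈ -0.90909)
W(R) = -28*R + 1400/R (W(R) = -28*(R - 50/R) = -28*R + 1400/R)
-W(y) = -(-28*(-10/11) + 1400/(-10/11)) = -(280/11 + 1400*(-11/10)) = -(280/11 - 1540) = -1*(-16660/11) = 16660/11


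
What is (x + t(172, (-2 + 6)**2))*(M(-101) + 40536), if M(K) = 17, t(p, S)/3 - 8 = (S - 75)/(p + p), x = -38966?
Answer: -543257112425/344 ≈ -1.5792e+9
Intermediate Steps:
t(p, S) = 24 + 3*(-75 + S)/(2*p) (t(p, S) = 24 + 3*((S - 75)/(p + p)) = 24 + 3*((-75 + S)/((2*p))) = 24 + 3*((-75 + S)*(1/(2*p))) = 24 + 3*((-75 + S)/(2*p)) = 24 + 3*(-75 + S)/(2*p))
(x + t(172, (-2 + 6)**2))*(M(-101) + 40536) = (-38966 + (3/2)*(-75 + (-2 + 6)**2 + 16*172)/172)*(17 + 40536) = (-38966 + (3/2)*(1/172)*(-75 + 4**2 + 2752))*40553 = (-38966 + (3/2)*(1/172)*(-75 + 16 + 2752))*40553 = (-38966 + (3/2)*(1/172)*2693)*40553 = (-38966 + 8079/344)*40553 = -13396225/344*40553 = -543257112425/344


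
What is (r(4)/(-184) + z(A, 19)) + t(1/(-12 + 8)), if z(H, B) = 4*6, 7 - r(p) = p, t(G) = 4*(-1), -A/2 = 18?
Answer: 3677/184 ≈ 19.984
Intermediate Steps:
A = -36 (A = -2*18 = -36)
t(G) = -4
r(p) = 7 - p
z(H, B) = 24
(r(4)/(-184) + z(A, 19)) + t(1/(-12 + 8)) = ((7 - 1*4)/(-184) + 24) - 4 = ((7 - 4)*(-1/184) + 24) - 4 = (3*(-1/184) + 24) - 4 = (-3/184 + 24) - 4 = 4413/184 - 4 = 3677/184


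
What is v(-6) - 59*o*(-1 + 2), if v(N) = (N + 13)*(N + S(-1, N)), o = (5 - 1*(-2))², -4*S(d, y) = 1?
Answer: -11739/4 ≈ -2934.8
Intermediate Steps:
S(d, y) = -¼ (S(d, y) = -¼*1 = -¼)
o = 49 (o = (5 + 2)² = 7² = 49)
v(N) = (13 + N)*(-¼ + N) (v(N) = (N + 13)*(N - ¼) = (13 + N)*(-¼ + N))
v(-6) - 59*o*(-1 + 2) = (-13/4 + (-6)² + (51/4)*(-6)) - 2891*(-1 + 2) = (-13/4 + 36 - 153/2) - 2891 = -175/4 - 59*49 = -175/4 - 2891 = -11739/4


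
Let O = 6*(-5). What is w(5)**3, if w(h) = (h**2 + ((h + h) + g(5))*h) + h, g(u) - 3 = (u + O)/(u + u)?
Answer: 4492125/8 ≈ 5.6152e+5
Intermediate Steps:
O = -30
g(u) = 3 + (-30 + u)/(2*u) (g(u) = 3 + (u - 30)/(u + u) = 3 + (-30 + u)/((2*u)) = 3 + (-30 + u)*(1/(2*u)) = 3 + (-30 + u)/(2*u))
w(h) = h + h**2 + h*(1/2 + 2*h) (w(h) = (h**2 + ((h + h) + (7/2 - 15/5))*h) + h = (h**2 + (2*h + (7/2 - 15*1/5))*h) + h = (h**2 + (2*h + (7/2 - 3))*h) + h = (h**2 + (2*h + 1/2)*h) + h = (h**2 + (1/2 + 2*h)*h) + h = (h**2 + h*(1/2 + 2*h)) + h = h + h**2 + h*(1/2 + 2*h))
w(5)**3 = ((3/2)*5*(1 + 2*5))**3 = ((3/2)*5*(1 + 10))**3 = ((3/2)*5*11)**3 = (165/2)**3 = 4492125/8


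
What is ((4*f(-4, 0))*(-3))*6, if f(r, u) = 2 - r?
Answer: -432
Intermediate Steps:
((4*f(-4, 0))*(-3))*6 = ((4*(2 - 1*(-4)))*(-3))*6 = ((4*(2 + 4))*(-3))*6 = ((4*6)*(-3))*6 = (24*(-3))*6 = -72*6 = -432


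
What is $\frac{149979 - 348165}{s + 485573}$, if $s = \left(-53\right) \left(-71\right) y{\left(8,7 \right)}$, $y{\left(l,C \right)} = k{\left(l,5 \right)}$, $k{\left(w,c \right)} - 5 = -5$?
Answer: $- \frac{198186}{485573} \approx -0.40815$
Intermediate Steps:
$k{\left(w,c \right)} = 0$ ($k{\left(w,c \right)} = 5 - 5 = 0$)
$y{\left(l,C \right)} = 0$
$s = 0$ ($s = \left(-53\right) \left(-71\right) 0 = 3763 \cdot 0 = 0$)
$\frac{149979 - 348165}{s + 485573} = \frac{149979 - 348165}{0 + 485573} = - \frac{198186}{485573}$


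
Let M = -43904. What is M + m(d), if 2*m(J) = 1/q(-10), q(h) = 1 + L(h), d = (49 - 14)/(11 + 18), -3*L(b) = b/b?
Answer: -175613/4 ≈ -43903.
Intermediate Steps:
L(b) = -⅓ (L(b) = -b/(3*b) = -⅓*1 = -⅓)
d = 35/29 ≈ 1.2069
q(h) = ⅔ (q(h) = 1 - ⅓ = ⅔)
m(J) = ¾ (m(J) = 1/(2*(⅔)) = (½)*(3/2) = ¾)
M + m(d) = -43904 + ¾ = -175613/4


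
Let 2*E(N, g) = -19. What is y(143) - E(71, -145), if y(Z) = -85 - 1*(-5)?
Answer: -141/2 ≈ -70.500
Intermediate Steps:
y(Z) = -80 (y(Z) = -85 + 5 = -80)
E(N, g) = -19/2 (E(N, g) = (½)*(-19) = -19/2)
y(143) - E(71, -145) = -80 - 1*(-19/2) = -80 + 19/2 = -141/2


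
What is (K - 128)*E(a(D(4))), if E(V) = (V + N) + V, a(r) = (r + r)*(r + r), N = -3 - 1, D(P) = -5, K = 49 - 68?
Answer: -28812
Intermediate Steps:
K = -19
N = -4
a(r) = 4*r**2 (a(r) = (2*r)*(2*r) = 4*r**2)
E(V) = -4 + 2*V (E(V) = (V - 4) + V = (-4 + V) + V = -4 + 2*V)
(K - 128)*E(a(D(4))) = (-19 - 128)*(-4 + 2*(4*(-5)**2)) = -147*(-4 + 2*(4*25)) = -147*(-4 + 2*100) = -147*(-4 + 200) = -147*196 = -28812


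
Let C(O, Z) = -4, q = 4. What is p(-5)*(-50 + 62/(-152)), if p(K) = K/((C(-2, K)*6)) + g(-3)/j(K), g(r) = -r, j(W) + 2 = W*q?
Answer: -1277/352 ≈ -3.6278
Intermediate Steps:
j(W) = -2 + 4*W (j(W) = -2 + W*4 = -2 + 4*W)
p(K) = 3/(-2 + 4*K) - K/24 (p(K) = K/((-4*6)) + (-1*(-3))/(-2 + 4*K) = K/(-24) + 3/(-2 + 4*K) = K*(-1/24) + 3/(-2 + 4*K) = -K/24 + 3/(-2 + 4*K) = 3/(-2 + 4*K) - K/24)
p(-5)*(-50 + 62/(-152)) = ((36 - 1*(-5)*(-1 + 2*(-5)))/(24*(-1 + 2*(-5))))*(-50 + 62/(-152)) = ((36 - 1*(-5)*(-1 - 10))/(24*(-1 - 10)))*(-50 + 62*(-1/152)) = ((1/24)*(36 - 1*(-5)*(-11))/(-11))*(-50 - 31/76) = ((1/24)*(-1/11)*(36 - 55))*(-3831/76) = ((1/24)*(-1/11)*(-19))*(-3831/76) = (19/264)*(-3831/76) = -1277/352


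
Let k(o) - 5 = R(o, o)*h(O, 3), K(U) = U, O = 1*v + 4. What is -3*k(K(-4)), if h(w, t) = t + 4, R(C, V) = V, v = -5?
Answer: 69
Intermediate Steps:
O = -1 (O = 1*(-5) + 4 = -5 + 4 = -1)
h(w, t) = 4 + t
k(o) = 5 + 7*o (k(o) = 5 + o*(4 + 3) = 5 + o*7 = 5 + 7*o)
-3*k(K(-4)) = -3*(5 + 7*(-4)) = -3*(5 - 28) = -3*(-23) = 69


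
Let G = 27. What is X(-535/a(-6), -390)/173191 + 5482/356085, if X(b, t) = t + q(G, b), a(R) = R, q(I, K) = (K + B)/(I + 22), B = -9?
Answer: 79491963671/6043730289030 ≈ 0.013153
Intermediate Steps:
q(I, K) = (-9 + K)/(22 + I) (q(I, K) = (K - 9)/(I + 22) = (-9 + K)/(22 + I))
X(b, t) = -9/49 + t + b/49 (X(b, t) = t + (-9 + b)/(22 + 27) = t + (-9 + b)/49 = t + (-9/49 + b/49) = -9/49 + t + b/49)
X(-535/a(-6), -390)/173191 + 5482/356085 = (-9/49 - 390 + (-535/(-6))/49)/173191 + 5482/356085 = (-9/49 - 390 + (-535*(-1/6))/49)*(1/173191) + 5482*(1/356085) = (-9/49 - 390 + (1/49)*(535/6))*(1/173191) + 5482/356085 = (-9/49 - 390 + 535/294)*(1/173191) + 5482/356085 = -114179/294*1/173191 + 5482/356085 = -114179/50918154 + 5482/356085 = 79491963671/6043730289030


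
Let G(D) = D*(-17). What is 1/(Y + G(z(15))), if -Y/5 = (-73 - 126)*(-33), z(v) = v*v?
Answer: -1/36660 ≈ -2.7278e-5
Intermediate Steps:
z(v) = v²
G(D) = -17*D
Y = -32835 (Y = -5*(-73 - 126)*(-33) = -(-995)*(-33) = -5*6567 = -32835)
1/(Y + G(z(15))) = 1/(-32835 - 17*15²) = 1/(-32835 - 17*225) = 1/(-32835 - 3825) = 1/(-36660) = -1/36660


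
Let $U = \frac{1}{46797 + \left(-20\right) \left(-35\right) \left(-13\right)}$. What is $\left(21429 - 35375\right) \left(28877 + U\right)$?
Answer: $- \frac{15181284661420}{37697} \approx -4.0272 \cdot 10^{8}$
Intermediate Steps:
$U = \frac{1}{37697}$ ($U = \frac{1}{46797 + 700 \left(-13\right)} = \frac{1}{46797 - 9100} = \frac{1}{37697} \approx 2.6527 \cdot 10^{-5}$)
$\left(21429 - 35375\right) \left(28877 + U\right) = \left(21429 - 35375\right) \left(28877 + \frac{1}{37697}\right) = \left(-13946\right) \frac{1088576270}{37697} = - \frac{15181284661420}{37697}$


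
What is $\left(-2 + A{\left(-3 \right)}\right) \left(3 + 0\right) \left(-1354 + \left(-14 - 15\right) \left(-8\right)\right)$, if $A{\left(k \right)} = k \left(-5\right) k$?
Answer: $158202$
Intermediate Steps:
$A{\left(k \right)} = - 5 k^{2}$ ($A{\left(k \right)} = - 5 k k = - 5 k^{2}$)
$\left(-2 + A{\left(-3 \right)}\right) \left(3 + 0\right) \left(-1354 + \left(-14 - 15\right) \left(-8\right)\right) = \left(-2 - 5 \left(-3\right)^{2}\right) \left(3 + 0\right) \left(-1354 + \left(-14 - 15\right) \left(-8\right)\right) = \left(-2 - 45\right) 3 \left(-1354 + \left(-14 - 15\right) \left(-8\right)\right) = \left(-2 - 45\right) 3 \left(-1354 - -232\right) = \left(-47\right) 3 \left(-1354 + 232\right) = \left(-141\right) \left(-1122\right) = 158202$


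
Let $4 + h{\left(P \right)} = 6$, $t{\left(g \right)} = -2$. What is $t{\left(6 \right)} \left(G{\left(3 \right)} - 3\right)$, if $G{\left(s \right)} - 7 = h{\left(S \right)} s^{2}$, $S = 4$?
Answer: $-44$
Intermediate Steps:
$h{\left(P \right)} = 2$ ($h{\left(P \right)} = -4 + 6 = 2$)
$G{\left(s \right)} = 7 + 2 s^{2}$
$t{\left(6 \right)} \left(G{\left(3 \right)} - 3\right) = - 2 \left(\left(7 + 2 \cdot 3^{2}\right) - 3\right) = - 2 \left(\left(7 + 2 \cdot 9\right) - 3\right) = - 2 \left(\left(7 + 18\right) - 3\right) = - 2 \left(25 - 3\right) = \left(-2\right) 22 = -44$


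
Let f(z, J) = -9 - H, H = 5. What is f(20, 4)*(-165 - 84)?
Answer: 3486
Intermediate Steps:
f(z, J) = -14 (f(z, J) = -9 - 1*5 = -9 - 5 = -14)
f(20, 4)*(-165 - 84) = -14*(-165 - 84) = -14*(-249) = 3486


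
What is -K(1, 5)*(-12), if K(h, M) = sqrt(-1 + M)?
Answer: 24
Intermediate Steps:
-K(1, 5)*(-12) = -sqrt(-1 + 5)*(-12) = -sqrt(4)*(-12) = -2*(-12) = -1*(-24) = 24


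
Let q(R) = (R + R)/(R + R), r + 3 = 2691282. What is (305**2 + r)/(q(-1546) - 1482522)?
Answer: -2784304/1482521 ≈ -1.8781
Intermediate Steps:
r = 2691279 (r = -3 + 2691282 = 2691279)
q(R) = 1 (q(R) = (2*R)/((2*R)) = (2*R)*(1/(2*R)) = 1)
(305**2 + r)/(q(-1546) - 1482522) = (305**2 + 2691279)/(1 - 1482522) = (93025 + 2691279)/(-1482521) = 2784304*(-1/1482521) = -2784304/1482521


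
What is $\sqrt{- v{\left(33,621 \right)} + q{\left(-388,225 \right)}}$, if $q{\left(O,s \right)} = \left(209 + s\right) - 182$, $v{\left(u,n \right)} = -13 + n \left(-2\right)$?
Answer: $\sqrt{1507} \approx 38.82$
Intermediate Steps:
$v{\left(u,n \right)} = -13 - 2 n$
$q{\left(O,s \right)} = 27 + s$
$\sqrt{- v{\left(33,621 \right)} + q{\left(-388,225 \right)}} = \sqrt{- (-13 - 1242) + \left(27 + 225\right)} = \sqrt{- (-13 - 1242) + 252} = \sqrt{\left(-1\right) \left(-1255\right) + 252} = \sqrt{1255 + 252} = \sqrt{1507}$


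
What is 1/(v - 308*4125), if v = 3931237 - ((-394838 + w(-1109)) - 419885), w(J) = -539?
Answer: 1/3475999 ≈ 2.8769e-7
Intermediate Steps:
v = 4746499 (v = 3931237 - ((-394838 - 539) - 419885) = 3931237 - (-395377 - 419885) = 3931237 - 1*(-815262) = 3931237 + 815262 = 4746499)
1/(v - 308*4125) = 1/(4746499 - 308*4125) = 1/(4746499 - 1270500) = 1/3475999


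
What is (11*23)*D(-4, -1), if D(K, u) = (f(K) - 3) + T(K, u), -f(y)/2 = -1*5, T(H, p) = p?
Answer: 1518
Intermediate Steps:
f(y) = 10 (f(y) = -(-2)*5 = -2*(-5) = 10)
D(K, u) = 7 + u (D(K, u) = (10 - 3) + u = 7 + u)
(11*23)*D(-4, -1) = (11*23)*(7 - 1) = 253*6 = 1518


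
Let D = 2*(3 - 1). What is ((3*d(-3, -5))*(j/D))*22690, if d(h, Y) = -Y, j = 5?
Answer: 850875/2 ≈ 4.2544e+5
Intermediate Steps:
D = 4 (D = 2*2 = 4)
((3*d(-3, -5))*(j/D))*22690 = ((3*(-1*(-5)))*(5/4))*22690 = ((3*5)*(5*(¼)))*22690 = (15*(5/4))*22690 = (75/4)*22690 = 850875/2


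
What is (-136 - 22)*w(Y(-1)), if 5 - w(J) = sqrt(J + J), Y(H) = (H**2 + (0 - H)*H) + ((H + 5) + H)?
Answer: -790 + 158*sqrt(6) ≈ -402.98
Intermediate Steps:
Y(H) = 5 + 2*H (Y(H) = (H**2 + (-H)*H) + ((5 + H) + H) = (H**2 - H**2) + (5 + 2*H) = 0 + (5 + 2*H) = 5 + 2*H)
w(J) = 5 - sqrt(2)*sqrt(J) (w(J) = 5 - sqrt(J + J) = 5 - sqrt(2*J) = 5 - sqrt(2)*sqrt(J))
(-136 - 22)*w(Y(-1)) = (-136 - 22)*(5 - sqrt(2)*sqrt(5 + 2*(-1))) = -158*(5 - sqrt(2)*sqrt(5 - 2)) = -158*(5 - sqrt(2)*sqrt(3)) = -158*(5 - sqrt(6)) = -790 + 158*sqrt(6)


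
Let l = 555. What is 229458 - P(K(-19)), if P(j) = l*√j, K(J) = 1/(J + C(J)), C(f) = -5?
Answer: 229458 - 185*I*√6/4 ≈ 2.2946e+5 - 113.29*I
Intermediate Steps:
K(J) = 1/(-5 + J) (K(J) = 1/(J - 5) = 1/(-5 + J))
P(j) = 555*√j
229458 - P(K(-19)) = 229458 - 555*√(1/(-5 - 19)) = 229458 - 555*√(1/(-24)) = 229458 - 555*√(-1/24) = 229458 - 555*I*√6/12 = 229458 - 185*I*√6/4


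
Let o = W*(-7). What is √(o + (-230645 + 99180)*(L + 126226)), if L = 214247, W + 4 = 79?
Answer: 3*I*√4973364830 ≈ 2.1157e+5*I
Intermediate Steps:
W = 75 (W = -4 + 79 = 75)
o = -525 (o = 75*(-7) = -525)
√(o + (-230645 + 99180)*(L + 126226)) = √(-525 + (-230645 + 99180)*(214247 + 126226)) = √(-525 - 131465*340473) = √(-525 - 44760282945) = √(-44760283470) = 3*I*√4973364830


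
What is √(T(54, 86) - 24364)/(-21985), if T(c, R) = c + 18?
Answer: -2*I*√6073/21985 ≈ -0.0070893*I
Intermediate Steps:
T(c, R) = 18 + c
√(T(54, 86) - 24364)/(-21985) = √((18 + 54) - 24364)/(-21985) = √(72 - 24364)*(-1/21985) = √(-24292)*(-1/21985) = (2*I*√6073)*(-1/21985) = -2*I*√6073/21985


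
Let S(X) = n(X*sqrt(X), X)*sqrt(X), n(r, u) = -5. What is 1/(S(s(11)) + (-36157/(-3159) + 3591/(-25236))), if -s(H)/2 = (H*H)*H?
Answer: 886880084944932/5231621532745950169 + 4315369223159280*I*sqrt(22)/5231621532745950169 ≈ 0.00016952 + 0.0038689*I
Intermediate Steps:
s(H) = -2*H**3 (s(H) = -2*H*H*H = -2*H**2*H = -2*H**3)
S(X) = -5*sqrt(X)
1/(S(s(11)) + (-36157/(-3159) + 3591/(-25236))) = 1/(-5*11*I*sqrt(22) + (-36157/(-3159) + 3591/(-25236))) = 1/(-5*11*I*sqrt(22) + (-36157*(-1/3159) + 3591*(-1/25236))) = 1/(-55*I*sqrt(22) + (36157/3159 - 399/2804)) = 1/(-55*I*sqrt(22) + 100123787/8857836) = 1/(100123787/8857836 - 55*I*sqrt(22))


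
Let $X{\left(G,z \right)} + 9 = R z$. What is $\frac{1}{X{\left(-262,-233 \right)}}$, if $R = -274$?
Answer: $\frac{1}{63833} \approx 1.5666 \cdot 10^{-5}$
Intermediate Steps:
$X{\left(G,z \right)} = -9 - 274 z$
$\frac{1}{X{\left(-262,-233 \right)}} = \frac{1}{-9 - -63842} = \frac{1}{-9 + 63842} = \frac{1}{63833}$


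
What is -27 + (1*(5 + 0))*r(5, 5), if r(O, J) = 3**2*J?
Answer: 198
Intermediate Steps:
r(O, J) = 9*J
-27 + (1*(5 + 0))*r(5, 5) = -27 + (1*(5 + 0))*(9*5) = -27 + (1*5)*45 = -27 + 5*45 = -27 + 225 = 198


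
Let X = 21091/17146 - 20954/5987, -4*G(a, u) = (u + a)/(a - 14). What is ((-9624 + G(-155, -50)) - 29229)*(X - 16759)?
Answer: 45191175580020430205/69393496952 ≈ 6.5123e+8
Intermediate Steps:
G(a, u) = -(a + u)/(4*(-14 + a)) (G(a, u) = -(u + a)/(4*(a - 14)) = -(a + u)/(4*(-14 + a)))
X = -233005467/102653102 (X = 21091*(1/17146) - 20954*1/5987 = 21091/17146 - 20954/5987 = -233005467/102653102 ≈ -2.2698)
((-9624 + G(-155, -50)) - 29229)*(X - 16759) = ((-9624 + (-1*(-155) - 1*(-50))/(4*(-14 - 155))) - 29229)*(-233005467/102653102 - 16759) = ((-9624 + (1/4)*(155 + 50)/(-169)) - 29229)*(-1720596341885/102653102) = ((-9624 + (1/4)*(-1/169)*205) - 29229)*(-1720596341885/102653102) = ((-9624 - 205/676) - 29229)*(-1720596341885/102653102) = (-6506029/676 - 29229)*(-1720596341885/102653102) = -26264833/676*(-1720596341885/102653102) = 45191175580020430205/69393496952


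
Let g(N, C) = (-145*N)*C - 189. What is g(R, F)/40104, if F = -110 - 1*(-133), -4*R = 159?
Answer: 176503/53472 ≈ 3.3008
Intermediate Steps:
R = -159/4 (R = -1/4*159 = -159/4 ≈ -39.750)
F = 23 (F = -110 + 133 = 23)
g(N, C) = -189 - 145*C*N (g(N, C) = -145*C*N - 189 = -189 - 145*C*N)
g(R, F)/40104 = (-189 - 145*23*(-159/4))/40104 = (-189 + 530265/4)*(1/40104) = (529509/4)*(1/40104) = 176503/53472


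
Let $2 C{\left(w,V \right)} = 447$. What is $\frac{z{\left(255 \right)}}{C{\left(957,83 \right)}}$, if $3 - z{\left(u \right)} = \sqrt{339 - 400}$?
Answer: $\frac{2}{149} - \frac{2 i \sqrt{61}}{447} \approx 0.013423 - 0.034945 i$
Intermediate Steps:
$C{\left(w,V \right)} = \frac{447}{2}$ ($C{\left(w,V \right)} = \frac{1}{2} \cdot 447 = \frac{447}{2}$)
$z{\left(u \right)} = 3 - i \sqrt{61}$ ($z{\left(u \right)} = 3 - \sqrt{339 - 400} = 3 - \sqrt{-61} = 3 - i \sqrt{61}$)
$\frac{z{\left(255 \right)}}{C{\left(957,83 \right)}} = \frac{3 - i \sqrt{61}}{\frac{447}{2}} = \left(3 - i \sqrt{61}\right) \frac{2}{447} = \frac{2}{149} - \frac{2 i \sqrt{61}}{447}$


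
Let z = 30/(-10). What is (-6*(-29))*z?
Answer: -522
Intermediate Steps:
z = -3 (z = 30*(-⅒) = -3)
(-6*(-29))*z = -6*(-29)*(-3) = 174*(-3) = -522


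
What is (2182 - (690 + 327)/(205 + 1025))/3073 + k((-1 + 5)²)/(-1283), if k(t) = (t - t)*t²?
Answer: 894281/1259930 ≈ 0.70979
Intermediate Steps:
k(t) = 0 (k(t) = 0*t² = 0)
(2182 - (690 + 327)/(205 + 1025))/3073 + k((-1 + 5)²)/(-1283) = (2182 - (690 + 327)/(205 + 1025))/3073 + 0/(-1283) = (2182 - 1017/1230)*(1/3073) + 0*(-1/1283) = (2182 - 1017/1230)*(1/3073) + 0 = (2182 - 1*339/410)*(1/3073) + 0 = (2182 - 339/410)*(1/3073) + 0 = (894281/410)*(1/3073) + 0 = 894281/1259930 + 0 = 894281/1259930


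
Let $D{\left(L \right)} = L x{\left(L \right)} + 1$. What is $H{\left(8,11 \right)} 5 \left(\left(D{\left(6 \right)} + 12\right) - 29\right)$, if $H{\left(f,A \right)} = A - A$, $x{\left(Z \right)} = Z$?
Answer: $0$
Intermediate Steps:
$H{\left(f,A \right)} = 0$
$D{\left(L \right)} = 1 + L^{2}$ ($D{\left(L \right)} = L L + 1 = L^{2} + 1 = 1 + L^{2}$)
$H{\left(8,11 \right)} 5 \left(\left(D{\left(6 \right)} + 12\right) - 29\right) = 0 \cdot 5 \left(\left(\left(1 + 6^{2}\right) + 12\right) - 29\right) = 0 \left(\left(\left(1 + 36\right) + 12\right) - 29\right) = 0 \left(\left(37 + 12\right) - 29\right) = 0 \left(49 - 29\right) = 0 \cdot 20 = 0$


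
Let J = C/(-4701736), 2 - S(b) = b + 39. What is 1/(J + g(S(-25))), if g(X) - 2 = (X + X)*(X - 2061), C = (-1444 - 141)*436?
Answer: 1175434/58482716001 ≈ 2.0099e-5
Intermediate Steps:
C = -691060 (C = -1585*436 = -691060)
S(b) = -37 - b (S(b) = 2 - (b + 39) = 2 - (39 + b) = 2 + (-39 - b) = -37 - b)
g(X) = 2 + 2*X*(-2061 + X) (g(X) = 2 + (X + X)*(X - 2061) = 2 + (2*X)*(-2061 + X) = 2 + 2*X*(-2061 + X))
J = 172765/1175434 (J = -691060/(-4701736) = -691060*(-1/4701736) = 172765/1175434 ≈ 0.14698)
1/(J + g(S(-25))) = 1/(172765/1175434 + (2 - 4122*(-37 - 1*(-25)) + 2*(-37 - 1*(-25))²)) = 1/(172765/1175434 + (2 - 4122*(-37 + 25) + 2*(-37 + 25)²)) = 1/(172765/1175434 + (2 - 4122*(-12) + 2*(-12)²)) = 1/(172765/1175434 + (2 + 49464 + 2*144)) = 1/(172765/1175434 + (2 + 49464 + 288)) = 1/(172765/1175434 + 49754) = 1/(58482716001/1175434) = 1175434/58482716001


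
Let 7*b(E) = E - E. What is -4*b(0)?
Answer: 0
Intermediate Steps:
b(E) = 0 (b(E) = (E - E)/7 = (1/7)*0 = 0)
-4*b(0) = -4*0 = 0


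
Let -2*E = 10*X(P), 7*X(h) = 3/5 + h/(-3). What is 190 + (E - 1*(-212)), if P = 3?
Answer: 2816/7 ≈ 402.29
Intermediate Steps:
X(h) = 3/35 - h/21 (X(h) = (3/5 + h/(-3))/7 = (3*(⅕) + h*(-⅓))/7 = (⅗ - h/3)/7 = 3/35 - h/21)
E = 2/7 (E = -5*(3/35 - 1/21*3) = -5*(3/35 - ⅐) = -5*(-2)/35 = -½*(-4/7) = 2/7 ≈ 0.28571)
190 + (E - 1*(-212)) = 190 + (2/7 - 1*(-212)) = 190 + (2/7 + 212) = 190 + 1486/7 = 2816/7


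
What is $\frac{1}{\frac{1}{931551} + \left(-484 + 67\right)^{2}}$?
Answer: $\frac{931551}{161986471840} \approx 5.7508 \cdot 10^{-6}$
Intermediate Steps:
$\frac{1}{\frac{1}{931551} + \left(-484 + 67\right)^{2}} = \frac{1}{\frac{1}{931551} + \left(-417\right)^{2}} = \frac{1}{\frac{1}{931551} + 173889} = \frac{1}{\frac{161986471840}{931551}} = \frac{931551}{161986471840}$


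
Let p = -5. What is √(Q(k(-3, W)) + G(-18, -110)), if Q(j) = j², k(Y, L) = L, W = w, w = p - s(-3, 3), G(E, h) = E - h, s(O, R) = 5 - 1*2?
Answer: 2*√39 ≈ 12.490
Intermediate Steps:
s(O, R) = 3 (s(O, R) = 5 - 2 = 3)
w = -8 (w = -5 - 1*3 = -5 - 3 = -8)
W = -8
√(Q(k(-3, W)) + G(-18, -110)) = √((-8)² + (-18 - 1*(-110))) = √(64 + (-18 + 110)) = √(64 + 92) = √156 = 2*√39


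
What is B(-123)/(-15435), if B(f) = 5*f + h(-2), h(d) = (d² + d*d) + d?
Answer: 29/735 ≈ 0.039456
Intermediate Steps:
h(d) = d + 2*d² (h(d) = (d² + d²) + d = 2*d² + d = d + 2*d²)
B(f) = 6 + 5*f (B(f) = 5*f - 2*(1 + 2*(-2)) = 5*f - 2*(1 - 4) = 5*f - 2*(-3) = 5*f + 6 = 6 + 5*f)
B(-123)/(-15435) = (6 + 5*(-123))/(-15435) = (6 - 615)*(-1/15435) = -609*(-1/15435) = 29/735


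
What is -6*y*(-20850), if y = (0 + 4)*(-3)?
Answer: -1501200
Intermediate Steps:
y = -12 (y = 4*(-3) = -12)
-6*y*(-20850) = -6*(-12)*(-20850) = 72*(-20850) = -1501200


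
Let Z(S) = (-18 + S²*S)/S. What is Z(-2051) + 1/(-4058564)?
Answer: 35016229563409265/8324114764 ≈ 4.2066e+6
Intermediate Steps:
Z(S) = (-18 + S³)/S
Z(-2051) + 1/(-4058564) = (-18 + (-2051)³)/(-2051) + 1/(-4058564) = -(-18 - 8627738651)/2051 - 1/4058564 = -1/2051*(-8627738669) - 1/4058564 = 8627738669/2051 - 1/4058564 = 35016229563409265/8324114764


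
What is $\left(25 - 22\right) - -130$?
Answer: $133$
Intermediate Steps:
$\left(25 - 22\right) - -130 = \left(25 - 22\right) + 130 = 3 + 130 = 133$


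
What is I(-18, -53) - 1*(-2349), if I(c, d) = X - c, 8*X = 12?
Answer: 4737/2 ≈ 2368.5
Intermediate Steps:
X = 3/2 (X = (1/8)*12 = 3/2 ≈ 1.5000)
I(c, d) = 3/2 - c
I(-18, -53) - 1*(-2349) = (3/2 - 1*(-18)) - 1*(-2349) = (3/2 + 18) + 2349 = 39/2 + 2349 = 4737/2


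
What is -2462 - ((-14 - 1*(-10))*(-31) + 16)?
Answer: -2602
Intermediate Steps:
-2462 - ((-14 - 1*(-10))*(-31) + 16) = -2462 - ((-14 + 10)*(-31) + 16) = -2462 - (-4*(-31) + 16) = -2462 - (124 + 16) = -2462 - 1*140 = -2462 - 140 = -2602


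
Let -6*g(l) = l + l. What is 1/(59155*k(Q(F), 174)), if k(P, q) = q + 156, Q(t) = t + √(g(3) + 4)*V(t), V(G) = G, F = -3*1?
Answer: 1/19521150 ≈ 5.1226e-8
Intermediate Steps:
F = -3
g(l) = -l/3 (g(l) = -(l + l)/6 = -l/3)
Q(t) = t + t*√3 (Q(t) = t + √(-⅓*3 + 4)*t = t + √(-1 + 4)*t = t + √3*t = t + t*√3)
k(P, q) = 156 + q
1/(59155*k(Q(F), 174)) = 1/(59155*(156 + 174)) = (1/59155)/330 = (1/59155)*(1/330) = 1/19521150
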